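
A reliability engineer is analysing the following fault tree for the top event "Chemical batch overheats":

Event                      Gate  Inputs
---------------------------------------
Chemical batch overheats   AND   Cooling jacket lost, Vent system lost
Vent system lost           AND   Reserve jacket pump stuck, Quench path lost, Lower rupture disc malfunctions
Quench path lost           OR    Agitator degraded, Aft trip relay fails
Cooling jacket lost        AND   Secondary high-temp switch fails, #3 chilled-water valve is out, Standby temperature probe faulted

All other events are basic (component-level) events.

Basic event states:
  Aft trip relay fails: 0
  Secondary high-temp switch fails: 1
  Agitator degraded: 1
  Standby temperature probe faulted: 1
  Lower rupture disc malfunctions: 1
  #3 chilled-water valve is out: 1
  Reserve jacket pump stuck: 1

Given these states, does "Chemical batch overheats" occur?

Yes

Cooling jacket lost [AND]: Secondary high-temp switch fails=occurs, #3 chilled-water valve is out=occurs, Standby temperature probe faulted=occurs → all inputs occur → occurs.
Quench path lost [OR]: Agitator degraded=occurs, Aft trip relay fails=not → at least one input occurs → occurs.
Vent system lost [AND]: Reserve jacket pump stuck=occurs, Quench path lost=occurs, Lower rupture disc malfunctions=occurs → all inputs occur → occurs.
Chemical batch overheats [AND]: Cooling jacket lost=occurs, Vent system lost=occurs → all inputs occur → occurs.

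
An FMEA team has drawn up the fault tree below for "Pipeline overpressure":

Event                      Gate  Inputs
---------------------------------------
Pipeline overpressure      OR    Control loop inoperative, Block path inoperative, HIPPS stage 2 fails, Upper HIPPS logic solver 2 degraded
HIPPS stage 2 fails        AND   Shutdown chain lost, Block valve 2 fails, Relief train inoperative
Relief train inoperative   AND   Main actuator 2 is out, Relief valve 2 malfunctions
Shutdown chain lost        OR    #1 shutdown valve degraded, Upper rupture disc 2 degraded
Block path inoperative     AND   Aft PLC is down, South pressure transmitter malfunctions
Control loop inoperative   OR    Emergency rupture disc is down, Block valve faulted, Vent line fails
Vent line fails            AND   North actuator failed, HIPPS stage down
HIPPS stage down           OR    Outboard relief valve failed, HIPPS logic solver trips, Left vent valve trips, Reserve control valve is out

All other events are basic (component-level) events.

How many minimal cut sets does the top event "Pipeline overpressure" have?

HIPPS stage down [OR]: union of children's cut sets → 4 cut set(s).
Vent line fails [AND]: one cut set from each child combined → 1 × 4 = 4 cut set(s).
Control loop inoperative [OR]: union of children's cut sets → 6 cut set(s).
Block path inoperative [AND]: one cut set from each child combined → 1 × 1 = 1 cut set(s).
Shutdown chain lost [OR]: union of children's cut sets → 2 cut set(s).
Relief train inoperative [AND]: one cut set from each child combined → 1 × 1 = 1 cut set(s).
HIPPS stage 2 fails [AND]: one cut set from each child combined → 2 × 1 × 1 = 2 cut set(s).
Pipeline overpressure [OR]: union of children's cut sets → 10 cut set(s).
Minimal cut sets: {Emergency rupture disc is down}; {Block valve faulted}; {North actuator failed, Outboard relief valve failed}; {HIPPS logic solver trips, North actuator failed}; {Left vent valve trips, North actuator failed}; {North actuator failed, Reserve control valve is out}; {Aft PLC is down, South pressure transmitter malfunctions}; {#1 shutdown valve degraded, Block valve 2 fails, Main actuator 2 is out, Relief valve 2 malfunctions}; {Block valve 2 fails, Main actuator 2 is out, Relief valve 2 malfunctions, Upper rupture disc 2 degraded}; {Upper HIPPS logic solver 2 degraded}.

10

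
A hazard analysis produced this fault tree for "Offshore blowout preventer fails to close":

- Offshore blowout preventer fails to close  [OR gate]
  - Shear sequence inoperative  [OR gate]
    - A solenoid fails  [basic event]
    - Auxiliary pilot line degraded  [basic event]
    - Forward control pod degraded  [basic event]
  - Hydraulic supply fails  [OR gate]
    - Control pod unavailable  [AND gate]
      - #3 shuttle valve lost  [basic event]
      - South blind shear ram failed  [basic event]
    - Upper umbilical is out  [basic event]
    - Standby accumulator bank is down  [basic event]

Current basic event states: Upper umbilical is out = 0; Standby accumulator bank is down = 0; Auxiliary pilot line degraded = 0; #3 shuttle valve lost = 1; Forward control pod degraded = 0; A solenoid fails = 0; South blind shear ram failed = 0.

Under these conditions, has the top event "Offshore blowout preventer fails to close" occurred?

Shear sequence inoperative [OR]: A solenoid fails=not, Auxiliary pilot line degraded=not, Forward control pod degraded=not → no input occurs → does not occur.
Control pod unavailable [AND]: #3 shuttle valve lost=occurs, South blind shear ram failed=not → not all inputs occur → does not occur.
Hydraulic supply fails [OR]: Control pod unavailable=not, Upper umbilical is out=not, Standby accumulator bank is down=not → no input occurs → does not occur.
Offshore blowout preventer fails to close [OR]: Shear sequence inoperative=not, Hydraulic supply fails=not → no input occurs → does not occur.

No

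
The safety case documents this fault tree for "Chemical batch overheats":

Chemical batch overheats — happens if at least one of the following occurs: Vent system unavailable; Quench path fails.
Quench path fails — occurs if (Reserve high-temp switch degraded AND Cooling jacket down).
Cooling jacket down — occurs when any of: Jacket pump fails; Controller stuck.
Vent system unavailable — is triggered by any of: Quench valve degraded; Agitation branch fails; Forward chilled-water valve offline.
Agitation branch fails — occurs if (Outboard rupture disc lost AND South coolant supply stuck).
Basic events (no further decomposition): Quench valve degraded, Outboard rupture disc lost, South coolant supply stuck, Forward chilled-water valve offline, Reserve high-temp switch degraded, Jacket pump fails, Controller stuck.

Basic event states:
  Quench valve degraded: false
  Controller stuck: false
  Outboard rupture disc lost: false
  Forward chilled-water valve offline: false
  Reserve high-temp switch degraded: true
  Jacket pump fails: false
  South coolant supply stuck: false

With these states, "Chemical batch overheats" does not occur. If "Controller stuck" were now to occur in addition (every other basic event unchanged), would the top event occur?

Yes

Counterfactual: set "Controller stuck" to occurred.
Agitation branch fails [AND]: Outboard rupture disc lost=not, South coolant supply stuck=not → not all inputs occur → does not occur.
Vent system unavailable [OR]: Quench valve degraded=not, Agitation branch fails=not, Forward chilled-water valve offline=not → no input occurs → does not occur.
Cooling jacket down [OR]: Jacket pump fails=not, Controller stuck=occurs → at least one input occurs → occurs.
Quench path fails [AND]: Reserve high-temp switch degraded=occurs, Cooling jacket down=occurs → all inputs occur → occurs.
Chemical batch overheats [OR]: Vent system unavailable=not, Quench path fails=occurs → at least one input occurs → occurs.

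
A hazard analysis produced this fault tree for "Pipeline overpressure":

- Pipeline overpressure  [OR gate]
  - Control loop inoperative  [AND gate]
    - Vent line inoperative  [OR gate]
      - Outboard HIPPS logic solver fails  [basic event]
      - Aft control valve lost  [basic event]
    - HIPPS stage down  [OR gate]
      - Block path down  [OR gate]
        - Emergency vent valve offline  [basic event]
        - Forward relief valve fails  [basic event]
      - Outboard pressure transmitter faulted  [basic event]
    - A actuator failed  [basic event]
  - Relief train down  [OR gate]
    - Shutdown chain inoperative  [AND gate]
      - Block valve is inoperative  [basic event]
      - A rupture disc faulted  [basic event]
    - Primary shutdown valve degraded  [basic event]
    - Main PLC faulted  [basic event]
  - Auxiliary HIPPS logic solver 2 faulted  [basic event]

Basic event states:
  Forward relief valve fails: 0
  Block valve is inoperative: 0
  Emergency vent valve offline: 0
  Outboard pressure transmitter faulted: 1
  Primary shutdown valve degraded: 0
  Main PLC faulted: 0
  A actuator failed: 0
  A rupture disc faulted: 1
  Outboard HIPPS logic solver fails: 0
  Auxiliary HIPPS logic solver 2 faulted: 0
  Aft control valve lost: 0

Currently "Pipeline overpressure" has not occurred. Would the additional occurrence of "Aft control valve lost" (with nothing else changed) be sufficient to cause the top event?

No

Counterfactual: set "Aft control valve lost" to occurred.
Vent line inoperative [OR]: Outboard HIPPS logic solver fails=not, Aft control valve lost=occurs → at least one input occurs → occurs.
Block path down [OR]: Emergency vent valve offline=not, Forward relief valve fails=not → no input occurs → does not occur.
HIPPS stage down [OR]: Block path down=not, Outboard pressure transmitter faulted=occurs → at least one input occurs → occurs.
Control loop inoperative [AND]: Vent line inoperative=occurs, HIPPS stage down=occurs, A actuator failed=not → not all inputs occur → does not occur.
Shutdown chain inoperative [AND]: Block valve is inoperative=not, A rupture disc faulted=occurs → not all inputs occur → does not occur.
Relief train down [OR]: Shutdown chain inoperative=not, Primary shutdown valve degraded=not, Main PLC faulted=not → no input occurs → does not occur.
Pipeline overpressure [OR]: Control loop inoperative=not, Relief train down=not, Auxiliary HIPPS logic solver 2 faulted=not → no input occurs → does not occur.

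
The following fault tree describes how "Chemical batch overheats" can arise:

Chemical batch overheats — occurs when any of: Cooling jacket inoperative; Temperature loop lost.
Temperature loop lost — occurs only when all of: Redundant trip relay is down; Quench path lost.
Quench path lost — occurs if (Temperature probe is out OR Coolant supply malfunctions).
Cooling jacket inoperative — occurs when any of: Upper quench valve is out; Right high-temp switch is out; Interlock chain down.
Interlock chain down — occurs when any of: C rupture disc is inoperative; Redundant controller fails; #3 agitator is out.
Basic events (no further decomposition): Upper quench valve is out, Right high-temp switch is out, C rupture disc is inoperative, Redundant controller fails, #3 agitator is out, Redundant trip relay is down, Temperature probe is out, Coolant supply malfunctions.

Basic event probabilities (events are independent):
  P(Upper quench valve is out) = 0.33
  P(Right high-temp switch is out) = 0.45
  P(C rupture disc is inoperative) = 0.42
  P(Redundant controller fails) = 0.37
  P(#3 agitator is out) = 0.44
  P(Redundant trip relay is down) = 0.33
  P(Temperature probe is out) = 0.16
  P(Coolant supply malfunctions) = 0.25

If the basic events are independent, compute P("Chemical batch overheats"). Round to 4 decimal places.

P(Interlock chain down) [OR] = 1 − (1−0.42) × (1−0.37) × (1−0.44) = 0.795376
P(Cooling jacket inoperative) [OR] = 1 − (1−0.33) × (1−0.45) × (1−0.795376) = 0.924596
P(Quench path lost) [OR] = 1 − (1−0.16) × (1−0.25) = 0.370000
P(Temperature loop lost) [AND] = 0.33 × 0.370000 = 0.122100
P(Chemical batch overheats) [OR] = 1 − (1−0.924596) × (1−0.122100) = 0.933803
Rounded to 4 decimal places: P(Chemical batch overheats) ≈ 0.9338.

0.9338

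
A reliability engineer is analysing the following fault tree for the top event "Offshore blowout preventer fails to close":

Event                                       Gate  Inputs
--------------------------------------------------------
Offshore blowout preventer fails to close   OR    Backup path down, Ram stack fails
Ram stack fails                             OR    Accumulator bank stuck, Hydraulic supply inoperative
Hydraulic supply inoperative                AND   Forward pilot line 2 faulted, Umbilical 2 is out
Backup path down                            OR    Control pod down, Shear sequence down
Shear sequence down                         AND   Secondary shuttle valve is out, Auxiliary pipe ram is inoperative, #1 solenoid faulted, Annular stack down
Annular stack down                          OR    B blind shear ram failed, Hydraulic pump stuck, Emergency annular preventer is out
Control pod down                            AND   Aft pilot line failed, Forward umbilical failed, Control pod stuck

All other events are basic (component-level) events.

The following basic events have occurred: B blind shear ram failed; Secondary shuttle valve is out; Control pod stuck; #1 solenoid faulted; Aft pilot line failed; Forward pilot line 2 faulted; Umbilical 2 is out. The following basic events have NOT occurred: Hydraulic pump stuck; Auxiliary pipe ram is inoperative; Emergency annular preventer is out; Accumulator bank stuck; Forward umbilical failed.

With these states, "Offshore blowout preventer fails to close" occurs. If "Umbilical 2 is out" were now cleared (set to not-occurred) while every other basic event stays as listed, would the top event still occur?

Counterfactual: set "Umbilical 2 is out" to not occurred.
Control pod down [AND]: Aft pilot line failed=occurs, Forward umbilical failed=not, Control pod stuck=occurs → not all inputs occur → does not occur.
Annular stack down [OR]: B blind shear ram failed=occurs, Hydraulic pump stuck=not, Emergency annular preventer is out=not → at least one input occurs → occurs.
Shear sequence down [AND]: Secondary shuttle valve is out=occurs, Auxiliary pipe ram is inoperative=not, #1 solenoid faulted=occurs, Annular stack down=occurs → not all inputs occur → does not occur.
Backup path down [OR]: Control pod down=not, Shear sequence down=not → no input occurs → does not occur.
Hydraulic supply inoperative [AND]: Forward pilot line 2 faulted=occurs, Umbilical 2 is out=not → not all inputs occur → does not occur.
Ram stack fails [OR]: Accumulator bank stuck=not, Hydraulic supply inoperative=not → no input occurs → does not occur.
Offshore blowout preventer fails to close [OR]: Backup path down=not, Ram stack fails=not → no input occurs → does not occur.

No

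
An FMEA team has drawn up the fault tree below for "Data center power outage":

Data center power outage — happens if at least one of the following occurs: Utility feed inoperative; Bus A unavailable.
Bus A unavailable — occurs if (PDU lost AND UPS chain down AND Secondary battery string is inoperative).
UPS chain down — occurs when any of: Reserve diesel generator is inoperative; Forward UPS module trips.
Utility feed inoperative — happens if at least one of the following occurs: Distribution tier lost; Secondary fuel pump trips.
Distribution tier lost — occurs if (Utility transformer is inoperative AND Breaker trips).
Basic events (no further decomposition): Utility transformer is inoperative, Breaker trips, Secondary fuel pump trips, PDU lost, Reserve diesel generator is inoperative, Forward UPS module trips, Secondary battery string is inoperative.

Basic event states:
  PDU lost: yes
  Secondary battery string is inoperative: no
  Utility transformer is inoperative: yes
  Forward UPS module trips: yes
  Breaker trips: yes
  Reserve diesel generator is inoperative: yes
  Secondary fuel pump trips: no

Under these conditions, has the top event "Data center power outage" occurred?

Distribution tier lost [AND]: Utility transformer is inoperative=occurs, Breaker trips=occurs → all inputs occur → occurs.
Utility feed inoperative [OR]: Distribution tier lost=occurs, Secondary fuel pump trips=not → at least one input occurs → occurs.
UPS chain down [OR]: Reserve diesel generator is inoperative=occurs, Forward UPS module trips=occurs → at least one input occurs → occurs.
Bus A unavailable [AND]: PDU lost=occurs, UPS chain down=occurs, Secondary battery string is inoperative=not → not all inputs occur → does not occur.
Data center power outage [OR]: Utility feed inoperative=occurs, Bus A unavailable=not → at least one input occurs → occurs.

Yes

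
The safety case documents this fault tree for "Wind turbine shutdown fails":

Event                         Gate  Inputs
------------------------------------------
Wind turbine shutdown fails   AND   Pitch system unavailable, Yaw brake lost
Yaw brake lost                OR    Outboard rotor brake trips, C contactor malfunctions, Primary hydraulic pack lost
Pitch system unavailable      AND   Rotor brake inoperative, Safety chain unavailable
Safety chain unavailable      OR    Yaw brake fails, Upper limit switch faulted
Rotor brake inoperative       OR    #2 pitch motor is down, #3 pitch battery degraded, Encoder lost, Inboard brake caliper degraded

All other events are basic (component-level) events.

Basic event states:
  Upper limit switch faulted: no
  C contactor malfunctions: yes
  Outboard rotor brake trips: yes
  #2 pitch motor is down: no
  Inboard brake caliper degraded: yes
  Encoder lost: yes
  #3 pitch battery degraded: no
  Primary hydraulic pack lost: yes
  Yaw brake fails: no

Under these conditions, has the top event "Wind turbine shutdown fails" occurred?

No

Rotor brake inoperative [OR]: #2 pitch motor is down=not, #3 pitch battery degraded=not, Encoder lost=occurs, Inboard brake caliper degraded=occurs → at least one input occurs → occurs.
Safety chain unavailable [OR]: Yaw brake fails=not, Upper limit switch faulted=not → no input occurs → does not occur.
Pitch system unavailable [AND]: Rotor brake inoperative=occurs, Safety chain unavailable=not → not all inputs occur → does not occur.
Yaw brake lost [OR]: Outboard rotor brake trips=occurs, C contactor malfunctions=occurs, Primary hydraulic pack lost=occurs → at least one input occurs → occurs.
Wind turbine shutdown fails [AND]: Pitch system unavailable=not, Yaw brake lost=occurs → not all inputs occur → does not occur.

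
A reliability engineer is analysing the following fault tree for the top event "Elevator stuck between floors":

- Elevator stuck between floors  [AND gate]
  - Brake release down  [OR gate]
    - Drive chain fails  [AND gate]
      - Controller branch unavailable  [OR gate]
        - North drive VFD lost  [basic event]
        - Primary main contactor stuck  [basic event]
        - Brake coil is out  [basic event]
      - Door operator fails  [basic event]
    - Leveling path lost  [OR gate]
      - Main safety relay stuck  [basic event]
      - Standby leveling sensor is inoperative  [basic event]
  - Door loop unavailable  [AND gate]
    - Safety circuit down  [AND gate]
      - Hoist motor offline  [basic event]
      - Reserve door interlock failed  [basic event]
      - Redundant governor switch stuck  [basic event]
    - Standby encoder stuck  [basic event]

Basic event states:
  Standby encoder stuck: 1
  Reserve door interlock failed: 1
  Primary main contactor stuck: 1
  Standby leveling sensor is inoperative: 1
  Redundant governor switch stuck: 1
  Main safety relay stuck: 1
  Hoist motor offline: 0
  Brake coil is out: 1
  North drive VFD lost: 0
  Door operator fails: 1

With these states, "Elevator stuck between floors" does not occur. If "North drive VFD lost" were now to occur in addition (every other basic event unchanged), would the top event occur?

Counterfactual: set "North drive VFD lost" to occurred.
Controller branch unavailable [OR]: North drive VFD lost=occurs, Primary main contactor stuck=occurs, Brake coil is out=occurs → at least one input occurs → occurs.
Drive chain fails [AND]: Controller branch unavailable=occurs, Door operator fails=occurs → all inputs occur → occurs.
Leveling path lost [OR]: Main safety relay stuck=occurs, Standby leveling sensor is inoperative=occurs → at least one input occurs → occurs.
Brake release down [OR]: Drive chain fails=occurs, Leveling path lost=occurs → at least one input occurs → occurs.
Safety circuit down [AND]: Hoist motor offline=not, Reserve door interlock failed=occurs, Redundant governor switch stuck=occurs → not all inputs occur → does not occur.
Door loop unavailable [AND]: Safety circuit down=not, Standby encoder stuck=occurs → not all inputs occur → does not occur.
Elevator stuck between floors [AND]: Brake release down=occurs, Door loop unavailable=not → not all inputs occur → does not occur.

No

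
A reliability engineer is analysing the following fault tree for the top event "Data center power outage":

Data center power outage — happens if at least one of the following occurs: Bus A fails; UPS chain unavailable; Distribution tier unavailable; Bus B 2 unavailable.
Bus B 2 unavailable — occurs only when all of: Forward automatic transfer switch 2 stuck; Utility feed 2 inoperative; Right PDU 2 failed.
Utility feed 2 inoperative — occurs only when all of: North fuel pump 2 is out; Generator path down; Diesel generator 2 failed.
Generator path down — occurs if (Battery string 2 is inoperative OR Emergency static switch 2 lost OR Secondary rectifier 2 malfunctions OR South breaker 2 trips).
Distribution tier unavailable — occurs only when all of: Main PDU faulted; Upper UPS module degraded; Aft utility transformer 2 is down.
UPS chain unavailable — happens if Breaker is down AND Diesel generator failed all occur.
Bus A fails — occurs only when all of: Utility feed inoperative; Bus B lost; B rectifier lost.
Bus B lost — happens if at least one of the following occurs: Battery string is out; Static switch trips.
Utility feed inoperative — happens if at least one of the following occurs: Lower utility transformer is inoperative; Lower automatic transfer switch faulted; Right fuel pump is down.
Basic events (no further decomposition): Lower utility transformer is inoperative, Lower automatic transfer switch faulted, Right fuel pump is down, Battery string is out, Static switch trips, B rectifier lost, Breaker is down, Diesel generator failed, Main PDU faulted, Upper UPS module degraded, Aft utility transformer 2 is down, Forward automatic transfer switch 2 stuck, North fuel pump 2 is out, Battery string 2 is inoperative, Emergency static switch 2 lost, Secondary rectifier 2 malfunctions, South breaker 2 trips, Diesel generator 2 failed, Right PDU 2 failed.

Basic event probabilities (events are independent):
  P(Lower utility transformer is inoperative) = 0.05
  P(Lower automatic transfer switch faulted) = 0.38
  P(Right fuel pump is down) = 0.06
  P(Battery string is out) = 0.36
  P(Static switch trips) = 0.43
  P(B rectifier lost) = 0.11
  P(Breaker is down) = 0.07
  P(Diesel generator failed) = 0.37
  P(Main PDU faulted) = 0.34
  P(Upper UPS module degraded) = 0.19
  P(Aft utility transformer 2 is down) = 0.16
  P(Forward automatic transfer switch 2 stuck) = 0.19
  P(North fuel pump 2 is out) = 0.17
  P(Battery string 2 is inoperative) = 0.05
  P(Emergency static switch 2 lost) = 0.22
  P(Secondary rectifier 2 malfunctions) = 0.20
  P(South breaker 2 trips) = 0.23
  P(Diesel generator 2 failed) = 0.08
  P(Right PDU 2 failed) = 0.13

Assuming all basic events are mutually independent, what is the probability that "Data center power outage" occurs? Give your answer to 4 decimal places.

0.0662

P(Utility feed inoperative) [OR] = 1 − (1−0.05) × (1−0.38) × (1−0.06) = 0.446340
P(Bus B lost) [OR] = 1 − (1−0.36) × (1−0.43) = 0.635200
P(Bus A fails) [AND] = 0.446340 × 0.635200 × 0.11 = 0.031187
P(UPS chain unavailable) [AND] = 0.07 × 0.37 = 0.025900
P(Distribution tier unavailable) [AND] = 0.34 × 0.19 × 0.16 = 0.010336
P(Generator path down) [OR] = 1 − (1−0.05) × (1−0.22) × (1−0.20) × (1−0.23) = 0.543544
P(Utility feed 2 inoperative) [AND] = 0.17 × 0.543544 × 0.08 = 0.007392
P(Bus B 2 unavailable) [AND] = 0.19 × 0.007392 × 0.13 = 0.000183
P(Data center power outage) [OR] = 1 − (1−0.031187) × (1−0.025900) × (1−0.010336) × (1−0.000183) = 0.066204
Rounded to 4 decimal places: P(Data center power outage) ≈ 0.0662.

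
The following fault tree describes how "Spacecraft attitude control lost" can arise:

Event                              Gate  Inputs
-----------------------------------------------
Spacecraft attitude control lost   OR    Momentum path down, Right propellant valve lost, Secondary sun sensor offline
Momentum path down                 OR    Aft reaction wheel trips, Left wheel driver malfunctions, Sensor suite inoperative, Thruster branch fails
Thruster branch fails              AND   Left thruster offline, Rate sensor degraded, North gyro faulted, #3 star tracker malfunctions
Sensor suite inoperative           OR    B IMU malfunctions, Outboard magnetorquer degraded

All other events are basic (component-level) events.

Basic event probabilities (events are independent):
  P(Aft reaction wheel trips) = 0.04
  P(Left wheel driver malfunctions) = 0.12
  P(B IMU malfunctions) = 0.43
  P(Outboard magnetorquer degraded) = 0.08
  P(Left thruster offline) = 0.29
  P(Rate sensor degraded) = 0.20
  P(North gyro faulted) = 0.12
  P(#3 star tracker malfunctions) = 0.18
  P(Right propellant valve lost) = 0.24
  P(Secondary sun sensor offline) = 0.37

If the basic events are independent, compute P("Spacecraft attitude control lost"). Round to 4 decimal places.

P(Sensor suite inoperative) [OR] = 1 − (1−0.43) × (1−0.08) = 0.475600
P(Thruster branch fails) [AND] = 0.29 × 0.20 × 0.12 × 0.18 = 0.001253
P(Momentum path down) [OR] = 1 − (1−0.04) × (1−0.12) × (1−0.475600) × (1−0.001253) = 0.557542
P(Spacecraft attitude control lost) [OR] = 1 − (1−0.557542) × (1−0.24) × (1−0.37) = 0.788151
Rounded to 4 decimal places: P(Spacecraft attitude control lost) ≈ 0.7882.

0.7882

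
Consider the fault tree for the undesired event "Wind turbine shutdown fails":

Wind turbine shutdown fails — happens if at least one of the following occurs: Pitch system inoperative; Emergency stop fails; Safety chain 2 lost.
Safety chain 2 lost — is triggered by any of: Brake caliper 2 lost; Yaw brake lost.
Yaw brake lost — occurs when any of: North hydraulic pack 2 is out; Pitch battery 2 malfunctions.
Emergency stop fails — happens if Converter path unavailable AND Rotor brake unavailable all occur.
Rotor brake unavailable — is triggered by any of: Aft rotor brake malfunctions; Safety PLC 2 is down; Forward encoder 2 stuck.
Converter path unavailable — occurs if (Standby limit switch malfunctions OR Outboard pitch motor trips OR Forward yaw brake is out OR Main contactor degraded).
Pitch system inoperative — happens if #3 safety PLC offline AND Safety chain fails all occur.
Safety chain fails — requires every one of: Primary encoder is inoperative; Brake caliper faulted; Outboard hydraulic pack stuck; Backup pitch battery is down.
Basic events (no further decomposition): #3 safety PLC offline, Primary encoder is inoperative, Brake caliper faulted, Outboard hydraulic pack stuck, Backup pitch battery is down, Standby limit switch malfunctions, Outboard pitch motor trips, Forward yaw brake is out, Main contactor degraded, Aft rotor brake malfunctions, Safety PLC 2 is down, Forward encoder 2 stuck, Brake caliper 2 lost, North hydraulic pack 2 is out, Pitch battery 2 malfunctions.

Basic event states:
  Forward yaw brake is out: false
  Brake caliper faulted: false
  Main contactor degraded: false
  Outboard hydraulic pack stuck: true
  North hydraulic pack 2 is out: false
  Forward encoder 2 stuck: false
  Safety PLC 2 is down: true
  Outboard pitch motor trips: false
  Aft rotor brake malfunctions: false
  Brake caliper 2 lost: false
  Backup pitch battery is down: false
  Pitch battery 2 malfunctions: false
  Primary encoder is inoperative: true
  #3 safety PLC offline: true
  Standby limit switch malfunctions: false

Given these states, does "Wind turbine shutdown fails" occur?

No

Safety chain fails [AND]: Primary encoder is inoperative=occurs, Brake caliper faulted=not, Outboard hydraulic pack stuck=occurs, Backup pitch battery is down=not → not all inputs occur → does not occur.
Pitch system inoperative [AND]: #3 safety PLC offline=occurs, Safety chain fails=not → not all inputs occur → does not occur.
Converter path unavailable [OR]: Standby limit switch malfunctions=not, Outboard pitch motor trips=not, Forward yaw brake is out=not, Main contactor degraded=not → no input occurs → does not occur.
Rotor brake unavailable [OR]: Aft rotor brake malfunctions=not, Safety PLC 2 is down=occurs, Forward encoder 2 stuck=not → at least one input occurs → occurs.
Emergency stop fails [AND]: Converter path unavailable=not, Rotor brake unavailable=occurs → not all inputs occur → does not occur.
Yaw brake lost [OR]: North hydraulic pack 2 is out=not, Pitch battery 2 malfunctions=not → no input occurs → does not occur.
Safety chain 2 lost [OR]: Brake caliper 2 lost=not, Yaw brake lost=not → no input occurs → does not occur.
Wind turbine shutdown fails [OR]: Pitch system inoperative=not, Emergency stop fails=not, Safety chain 2 lost=not → no input occurs → does not occur.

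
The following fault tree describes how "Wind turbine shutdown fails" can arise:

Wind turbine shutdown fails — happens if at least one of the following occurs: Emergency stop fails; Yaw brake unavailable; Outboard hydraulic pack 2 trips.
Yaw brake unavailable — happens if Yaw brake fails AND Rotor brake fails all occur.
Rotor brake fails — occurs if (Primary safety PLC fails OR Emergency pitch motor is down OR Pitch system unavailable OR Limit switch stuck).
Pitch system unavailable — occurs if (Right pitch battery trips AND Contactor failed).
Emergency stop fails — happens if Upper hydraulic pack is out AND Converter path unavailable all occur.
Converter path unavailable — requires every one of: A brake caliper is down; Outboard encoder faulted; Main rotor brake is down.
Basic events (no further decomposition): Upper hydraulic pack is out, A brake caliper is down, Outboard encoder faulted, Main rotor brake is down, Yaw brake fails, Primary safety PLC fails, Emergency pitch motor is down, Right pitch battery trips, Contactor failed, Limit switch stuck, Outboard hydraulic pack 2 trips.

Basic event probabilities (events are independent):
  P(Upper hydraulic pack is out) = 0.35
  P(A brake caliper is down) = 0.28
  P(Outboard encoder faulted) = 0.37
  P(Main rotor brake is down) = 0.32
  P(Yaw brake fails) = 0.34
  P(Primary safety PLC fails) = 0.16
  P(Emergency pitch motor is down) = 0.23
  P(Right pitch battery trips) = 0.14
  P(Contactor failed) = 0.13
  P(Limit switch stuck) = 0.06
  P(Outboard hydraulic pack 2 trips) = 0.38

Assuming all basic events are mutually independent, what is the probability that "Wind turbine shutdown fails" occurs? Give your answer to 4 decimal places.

0.4712

P(Converter path unavailable) [AND] = 0.28 × 0.37 × 0.32 = 0.033152
P(Emergency stop fails) [AND] = 0.35 × 0.033152 = 0.011603
P(Pitch system unavailable) [AND] = 0.14 × 0.13 = 0.018200
P(Rotor brake fails) [OR] = 1 − (1−0.16) × (1−0.23) × (1−0.018200) × (1−0.06) = 0.403073
P(Yaw brake unavailable) [AND] = 0.34 × 0.403073 = 0.137045
P(Wind turbine shutdown fails) [OR] = 1 − (1−0.011603) × (1−0.137045) × (1−0.38) = 0.471176
Rounded to 4 decimal places: P(Wind turbine shutdown fails) ≈ 0.4712.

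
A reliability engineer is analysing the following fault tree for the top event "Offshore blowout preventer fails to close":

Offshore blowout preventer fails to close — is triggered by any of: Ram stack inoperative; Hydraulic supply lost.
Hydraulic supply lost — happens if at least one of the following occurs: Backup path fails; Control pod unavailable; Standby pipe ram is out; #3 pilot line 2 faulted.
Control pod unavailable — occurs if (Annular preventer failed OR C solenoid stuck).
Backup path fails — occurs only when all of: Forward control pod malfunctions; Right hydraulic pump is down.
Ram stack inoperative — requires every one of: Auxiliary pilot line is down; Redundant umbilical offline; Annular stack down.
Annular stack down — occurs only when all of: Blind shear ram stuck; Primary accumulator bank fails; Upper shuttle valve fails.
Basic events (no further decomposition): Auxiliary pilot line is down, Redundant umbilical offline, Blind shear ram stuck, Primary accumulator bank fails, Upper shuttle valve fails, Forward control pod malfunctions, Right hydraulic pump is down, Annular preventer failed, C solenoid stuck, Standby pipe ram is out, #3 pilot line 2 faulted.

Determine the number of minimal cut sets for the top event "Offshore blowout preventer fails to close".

6

Annular stack down [AND]: one cut set from each child combined → 1 × 1 × 1 = 1 cut set(s).
Ram stack inoperative [AND]: one cut set from each child combined → 1 × 1 × 1 = 1 cut set(s).
Backup path fails [AND]: one cut set from each child combined → 1 × 1 = 1 cut set(s).
Control pod unavailable [OR]: union of children's cut sets → 2 cut set(s).
Hydraulic supply lost [OR]: union of children's cut sets → 5 cut set(s).
Offshore blowout preventer fails to close [OR]: union of children's cut sets → 6 cut set(s).
Minimal cut sets: {Auxiliary pilot line is down, Blind shear ram stuck, Primary accumulator bank fails, Redundant umbilical offline, Upper shuttle valve fails}; {Forward control pod malfunctions, Right hydraulic pump is down}; {Annular preventer failed}; {C solenoid stuck}; {Standby pipe ram is out}; {#3 pilot line 2 faulted}.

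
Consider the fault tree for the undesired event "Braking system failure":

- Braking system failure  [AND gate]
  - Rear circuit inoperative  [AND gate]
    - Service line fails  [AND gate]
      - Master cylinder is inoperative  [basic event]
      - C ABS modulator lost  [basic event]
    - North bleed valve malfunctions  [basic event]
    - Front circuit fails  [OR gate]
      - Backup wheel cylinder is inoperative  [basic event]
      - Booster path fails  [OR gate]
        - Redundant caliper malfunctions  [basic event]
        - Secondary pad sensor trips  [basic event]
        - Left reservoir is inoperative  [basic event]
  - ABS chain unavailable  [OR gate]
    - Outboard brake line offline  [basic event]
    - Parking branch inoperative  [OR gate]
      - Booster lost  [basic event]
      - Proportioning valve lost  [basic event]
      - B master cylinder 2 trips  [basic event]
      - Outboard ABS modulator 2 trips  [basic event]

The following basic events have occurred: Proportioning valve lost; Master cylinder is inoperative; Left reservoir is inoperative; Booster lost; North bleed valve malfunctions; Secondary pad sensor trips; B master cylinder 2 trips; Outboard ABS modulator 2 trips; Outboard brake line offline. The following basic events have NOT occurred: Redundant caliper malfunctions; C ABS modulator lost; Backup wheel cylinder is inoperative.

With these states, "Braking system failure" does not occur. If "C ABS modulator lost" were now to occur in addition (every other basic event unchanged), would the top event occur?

Yes

Counterfactual: set "C ABS modulator lost" to occurred.
Service line fails [AND]: Master cylinder is inoperative=occurs, C ABS modulator lost=occurs → all inputs occur → occurs.
Booster path fails [OR]: Redundant caliper malfunctions=not, Secondary pad sensor trips=occurs, Left reservoir is inoperative=occurs → at least one input occurs → occurs.
Front circuit fails [OR]: Backup wheel cylinder is inoperative=not, Booster path fails=occurs → at least one input occurs → occurs.
Rear circuit inoperative [AND]: Service line fails=occurs, North bleed valve malfunctions=occurs, Front circuit fails=occurs → all inputs occur → occurs.
Parking branch inoperative [OR]: Booster lost=occurs, Proportioning valve lost=occurs, B master cylinder 2 trips=occurs, Outboard ABS modulator 2 trips=occurs → at least one input occurs → occurs.
ABS chain unavailable [OR]: Outboard brake line offline=occurs, Parking branch inoperative=occurs → at least one input occurs → occurs.
Braking system failure [AND]: Rear circuit inoperative=occurs, ABS chain unavailable=occurs → all inputs occur → occurs.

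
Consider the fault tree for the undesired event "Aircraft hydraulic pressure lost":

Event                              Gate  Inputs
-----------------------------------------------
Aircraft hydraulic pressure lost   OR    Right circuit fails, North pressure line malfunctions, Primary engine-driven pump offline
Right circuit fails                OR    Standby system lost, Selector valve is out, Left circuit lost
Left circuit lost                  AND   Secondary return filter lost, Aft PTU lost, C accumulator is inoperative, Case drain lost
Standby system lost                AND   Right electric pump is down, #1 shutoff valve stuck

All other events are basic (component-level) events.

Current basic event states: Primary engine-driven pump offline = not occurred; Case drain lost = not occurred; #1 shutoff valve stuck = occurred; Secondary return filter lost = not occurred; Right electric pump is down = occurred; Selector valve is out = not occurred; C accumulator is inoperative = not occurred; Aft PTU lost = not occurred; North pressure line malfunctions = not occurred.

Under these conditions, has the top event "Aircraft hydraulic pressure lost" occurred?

Yes

Standby system lost [AND]: Right electric pump is down=occurs, #1 shutoff valve stuck=occurs → all inputs occur → occurs.
Left circuit lost [AND]: Secondary return filter lost=not, Aft PTU lost=not, C accumulator is inoperative=not, Case drain lost=not → not all inputs occur → does not occur.
Right circuit fails [OR]: Standby system lost=occurs, Selector valve is out=not, Left circuit lost=not → at least one input occurs → occurs.
Aircraft hydraulic pressure lost [OR]: Right circuit fails=occurs, North pressure line malfunctions=not, Primary engine-driven pump offline=not → at least one input occurs → occurs.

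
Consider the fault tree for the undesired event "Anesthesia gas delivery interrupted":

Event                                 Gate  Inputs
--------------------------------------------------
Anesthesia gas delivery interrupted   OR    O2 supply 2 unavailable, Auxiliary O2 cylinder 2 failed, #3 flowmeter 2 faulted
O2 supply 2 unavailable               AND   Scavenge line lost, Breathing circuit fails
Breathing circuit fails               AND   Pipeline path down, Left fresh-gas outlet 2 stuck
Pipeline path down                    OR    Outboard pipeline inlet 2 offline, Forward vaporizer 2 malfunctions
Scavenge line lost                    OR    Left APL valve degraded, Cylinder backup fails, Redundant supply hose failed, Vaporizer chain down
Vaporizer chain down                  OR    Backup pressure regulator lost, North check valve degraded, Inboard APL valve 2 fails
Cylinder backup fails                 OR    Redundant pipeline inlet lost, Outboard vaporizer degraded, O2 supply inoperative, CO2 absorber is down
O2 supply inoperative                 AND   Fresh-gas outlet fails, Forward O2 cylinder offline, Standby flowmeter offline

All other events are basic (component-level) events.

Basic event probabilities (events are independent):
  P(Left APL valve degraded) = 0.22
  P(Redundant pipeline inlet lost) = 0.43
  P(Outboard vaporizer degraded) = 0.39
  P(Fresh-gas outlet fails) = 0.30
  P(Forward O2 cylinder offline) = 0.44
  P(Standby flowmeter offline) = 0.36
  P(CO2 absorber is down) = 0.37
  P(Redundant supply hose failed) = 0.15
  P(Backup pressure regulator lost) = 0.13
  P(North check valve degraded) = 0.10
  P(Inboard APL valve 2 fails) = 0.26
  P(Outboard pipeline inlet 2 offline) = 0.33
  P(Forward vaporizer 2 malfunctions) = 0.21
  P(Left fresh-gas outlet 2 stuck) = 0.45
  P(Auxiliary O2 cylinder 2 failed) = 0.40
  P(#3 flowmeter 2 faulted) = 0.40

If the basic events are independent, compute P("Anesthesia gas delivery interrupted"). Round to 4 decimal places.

P(O2 supply inoperative) [AND] = 0.30 × 0.44 × 0.36 = 0.047520
P(Cylinder backup fails) [OR] = 1 − (1−0.43) × (1−0.39) × (1−0.047520) × (1−0.37) = 0.791358
P(Vaporizer chain down) [OR] = 1 − (1−0.13) × (1−0.10) × (1−0.26) = 0.420580
P(Scavenge line lost) [OR] = 1 − (1−0.22) × (1−0.791358) × (1−0.15) × (1−0.420580) = 0.919849
P(Pipeline path down) [OR] = 1 − (1−0.33) × (1−0.21) = 0.470700
P(Breathing circuit fails) [AND] = 0.470700 × 0.45 = 0.211815
P(O2 supply 2 unavailable) [AND] = 0.919849 × 0.211815 = 0.194838
P(Anesthesia gas delivery interrupted) [OR] = 1 − (1−0.194838) × (1−0.40) × (1−0.40) = 0.710142
Rounded to 4 decimal places: P(Anesthesia gas delivery interrupted) ≈ 0.7101.

0.7101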